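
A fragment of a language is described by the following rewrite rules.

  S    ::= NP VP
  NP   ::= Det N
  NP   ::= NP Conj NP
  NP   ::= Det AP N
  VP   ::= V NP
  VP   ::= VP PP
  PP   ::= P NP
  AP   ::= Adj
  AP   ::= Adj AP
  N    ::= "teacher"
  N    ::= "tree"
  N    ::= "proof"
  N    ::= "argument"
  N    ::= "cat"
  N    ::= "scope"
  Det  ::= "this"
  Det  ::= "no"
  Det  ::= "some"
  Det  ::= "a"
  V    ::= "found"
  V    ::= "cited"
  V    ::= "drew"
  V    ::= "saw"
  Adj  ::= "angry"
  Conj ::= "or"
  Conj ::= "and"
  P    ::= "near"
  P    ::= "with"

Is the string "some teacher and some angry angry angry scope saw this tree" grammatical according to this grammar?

[S [NP [NP [Det some] [N teacher]] [Conj and] [NP [Det some] [AP [Adj angry] [AP [Adj angry] [AP [Adj angry]]]] [N scope]]] [VP [V saw] [NP [Det this] [N tree]]]]
Every word is introduced by a lexical rule and the phrasal rules combine the resulting categories into a single S.

Grammatical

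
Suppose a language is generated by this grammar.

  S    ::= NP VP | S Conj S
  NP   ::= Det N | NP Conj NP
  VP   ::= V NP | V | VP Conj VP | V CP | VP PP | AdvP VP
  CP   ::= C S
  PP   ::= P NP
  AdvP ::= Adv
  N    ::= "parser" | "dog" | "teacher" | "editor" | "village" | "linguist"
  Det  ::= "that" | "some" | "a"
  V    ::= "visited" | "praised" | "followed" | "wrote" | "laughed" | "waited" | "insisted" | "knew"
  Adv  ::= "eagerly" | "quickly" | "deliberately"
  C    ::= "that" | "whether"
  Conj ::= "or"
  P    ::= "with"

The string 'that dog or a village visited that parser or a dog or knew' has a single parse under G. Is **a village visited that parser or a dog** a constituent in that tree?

[S [NP [NP [Det that] [N dog]] [Conj or] [NP [Det a] [N village]]] [VP [VP [V visited] [NP [NP [Det that] [N parser]] [Conj or] [NP [Det a] [N dog]]]] [Conj or] [VP [V knew]]]]
The smallest constituent containing 'a village visited that parser or a dog' is the S spanning 'that dog or a village visited that parser or a dog or knew'; no single node in the tree dominates exactly the given words.

No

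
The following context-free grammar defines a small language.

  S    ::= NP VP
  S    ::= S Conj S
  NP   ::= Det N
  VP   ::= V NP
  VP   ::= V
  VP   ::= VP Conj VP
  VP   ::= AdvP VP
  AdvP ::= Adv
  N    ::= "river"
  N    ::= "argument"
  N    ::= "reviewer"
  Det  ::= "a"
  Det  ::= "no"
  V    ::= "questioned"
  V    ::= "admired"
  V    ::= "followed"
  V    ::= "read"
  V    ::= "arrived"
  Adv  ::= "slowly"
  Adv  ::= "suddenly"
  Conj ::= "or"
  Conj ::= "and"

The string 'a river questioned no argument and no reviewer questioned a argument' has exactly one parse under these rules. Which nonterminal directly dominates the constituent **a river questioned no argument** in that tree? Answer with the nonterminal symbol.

S

[S [S [NP [Det a] [N river]] [VP [V questioned] [NP [Det no] [N argument]]]] [Conj and] [S [NP [Det no] [N reviewer]] [VP [V questioned] [NP [Det a] [N argument]]]]]
The span 'a river questioned no argument' is the S node built by S → NP VP.
Its mother is the S built by S → S Conj S.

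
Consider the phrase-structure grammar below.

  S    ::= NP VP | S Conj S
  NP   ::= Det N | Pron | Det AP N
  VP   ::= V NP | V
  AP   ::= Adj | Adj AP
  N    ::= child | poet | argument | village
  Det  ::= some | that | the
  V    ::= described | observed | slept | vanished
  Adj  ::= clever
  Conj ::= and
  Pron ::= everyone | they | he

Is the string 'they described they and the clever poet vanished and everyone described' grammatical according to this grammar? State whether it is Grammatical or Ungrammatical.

S
  S
    NP
      Pron: they
    VP
      V: described
      NP
        Pron: they
  Conj: and
  S
    S
      NP
        Det: the
        AP
          Adj: clever
        N: poet
      VP
        V: vanished
    Conj: and
    S
      NP
        Pron: everyone
      VP
        V: described
The bracketing above is licensed at every node by one of the given productions, with S at the root.

Grammatical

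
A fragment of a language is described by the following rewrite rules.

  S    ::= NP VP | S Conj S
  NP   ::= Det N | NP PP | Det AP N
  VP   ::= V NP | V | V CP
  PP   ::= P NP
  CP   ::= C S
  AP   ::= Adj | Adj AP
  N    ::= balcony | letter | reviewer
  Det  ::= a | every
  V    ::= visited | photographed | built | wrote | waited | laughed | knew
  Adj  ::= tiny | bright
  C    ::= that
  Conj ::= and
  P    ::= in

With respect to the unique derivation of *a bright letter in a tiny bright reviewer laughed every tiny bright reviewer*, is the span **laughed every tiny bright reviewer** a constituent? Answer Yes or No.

[S [NP [NP [Det a] [AP [Adj bright]] [N letter]] [PP [P in] [NP [Det a] [AP [Adj tiny] [AP [Adj bright]]] [N reviewer]]]] [VP [V laughed] [NP [Det every] [AP [Adj tiny] [AP [Adj bright]]] [N reviewer]]]]
The words 'laughed every tiny bright reviewer' are exhaustively dominated by a single VP node (built by VP → V NP), so they form a constituent.

Yes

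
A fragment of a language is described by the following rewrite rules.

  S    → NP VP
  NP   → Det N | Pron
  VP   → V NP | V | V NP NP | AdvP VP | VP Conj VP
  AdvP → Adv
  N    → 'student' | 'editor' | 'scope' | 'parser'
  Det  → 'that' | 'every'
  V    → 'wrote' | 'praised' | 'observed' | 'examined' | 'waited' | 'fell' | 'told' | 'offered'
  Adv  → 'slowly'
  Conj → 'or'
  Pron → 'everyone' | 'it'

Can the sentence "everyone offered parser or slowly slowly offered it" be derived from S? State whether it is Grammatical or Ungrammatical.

Ungrammatical

A V word can never sit immediately before an N word in any string this grammar generates, so the substring 'offered parser' rules out a derivation.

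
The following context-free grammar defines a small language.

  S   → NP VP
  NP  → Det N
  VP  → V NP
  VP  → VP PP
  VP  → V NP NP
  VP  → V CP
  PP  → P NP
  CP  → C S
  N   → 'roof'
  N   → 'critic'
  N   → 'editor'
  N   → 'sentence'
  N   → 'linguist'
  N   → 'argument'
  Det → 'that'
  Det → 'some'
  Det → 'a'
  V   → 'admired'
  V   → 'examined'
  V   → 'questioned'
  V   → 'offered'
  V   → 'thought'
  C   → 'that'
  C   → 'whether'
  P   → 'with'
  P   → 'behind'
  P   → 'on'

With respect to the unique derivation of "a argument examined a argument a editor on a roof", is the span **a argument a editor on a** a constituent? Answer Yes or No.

[S [NP [Det a] [N argument]] [VP [VP [V examined] [NP [Det a] [N argument]] [NP [Det a] [N editor]]] [PP [P on] [NP [Det a] [N roof]]]]]
The smallest constituent containing 'a argument a editor on a' is the VP spanning 'examined a argument a editor on a roof'; no single node in the tree dominates exactly the given words.

No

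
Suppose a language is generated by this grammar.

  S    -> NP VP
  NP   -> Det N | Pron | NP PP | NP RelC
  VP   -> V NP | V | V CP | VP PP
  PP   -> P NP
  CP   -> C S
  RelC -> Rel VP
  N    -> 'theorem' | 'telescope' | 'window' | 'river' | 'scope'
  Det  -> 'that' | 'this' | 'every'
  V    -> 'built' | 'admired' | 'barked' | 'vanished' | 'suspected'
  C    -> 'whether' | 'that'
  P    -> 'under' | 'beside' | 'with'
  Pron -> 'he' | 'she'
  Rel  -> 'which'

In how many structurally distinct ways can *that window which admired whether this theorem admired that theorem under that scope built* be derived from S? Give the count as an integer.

4

Two of the 4 distinct bracketings:
[S [NP [NP [NP [Det that] [N window]] [RelC [Rel which] [VP [V admired] [CP [C whether] [S [NP [Det this] [N theorem]] [VP [V admired] [NP [Det that] [N theorem]]]]]]]] [PP [P under] [NP [Det that] [N scope]]]] [VP [V built]]]
[S [NP [NP [Det that] [N window]] [RelC [Rel which] [VP [V admired] [CP [C whether] [S [NP [Det this] [N theorem]] [VP [V admired] [NP [NP [Det that] [N theorem]] [PP [P under] [NP [Det that] [N scope]]]]]]]]]] [VP [V built]]]
The trees differ in how a recursive rule is bracketed over the same span.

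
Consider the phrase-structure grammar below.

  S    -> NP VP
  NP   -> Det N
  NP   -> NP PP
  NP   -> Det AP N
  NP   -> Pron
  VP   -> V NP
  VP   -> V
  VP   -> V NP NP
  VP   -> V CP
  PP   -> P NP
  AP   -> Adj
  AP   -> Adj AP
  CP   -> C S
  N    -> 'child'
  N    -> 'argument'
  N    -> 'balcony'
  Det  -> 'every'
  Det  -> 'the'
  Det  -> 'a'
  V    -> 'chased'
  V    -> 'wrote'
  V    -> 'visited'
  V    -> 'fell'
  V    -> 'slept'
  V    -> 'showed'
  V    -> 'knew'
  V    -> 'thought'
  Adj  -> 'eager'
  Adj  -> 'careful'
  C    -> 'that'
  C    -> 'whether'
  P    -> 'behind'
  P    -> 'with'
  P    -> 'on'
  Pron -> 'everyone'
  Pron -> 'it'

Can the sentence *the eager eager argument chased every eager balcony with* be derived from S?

Ungrammatical

For S → NP VP, the only prefix that parses as NP is 'the eager eager argument', but the remainder 'chased every eager balcony with' is not a VP under these rules.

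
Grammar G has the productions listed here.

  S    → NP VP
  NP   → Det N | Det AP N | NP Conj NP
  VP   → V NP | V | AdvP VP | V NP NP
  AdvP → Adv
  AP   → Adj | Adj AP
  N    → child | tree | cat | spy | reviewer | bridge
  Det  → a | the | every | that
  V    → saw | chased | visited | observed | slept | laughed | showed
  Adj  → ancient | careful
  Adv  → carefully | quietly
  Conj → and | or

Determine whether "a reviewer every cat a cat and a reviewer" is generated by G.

For S → NP VP, the only prefix that parses as NP is 'a reviewer', but the remainder 'every cat a cat and a reviewer' is not a VP under these rules.

Ungrammatical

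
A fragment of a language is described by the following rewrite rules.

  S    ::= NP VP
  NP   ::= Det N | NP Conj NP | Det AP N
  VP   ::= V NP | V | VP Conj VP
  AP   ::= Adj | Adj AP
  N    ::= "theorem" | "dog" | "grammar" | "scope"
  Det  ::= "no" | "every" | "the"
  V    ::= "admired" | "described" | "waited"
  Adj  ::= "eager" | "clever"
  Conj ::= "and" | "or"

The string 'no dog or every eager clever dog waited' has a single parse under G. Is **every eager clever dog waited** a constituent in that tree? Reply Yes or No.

[S [NP [NP [Det no] [N dog]] [Conj or] [NP [Det every] [AP [Adj eager] [AP [Adj clever]]] [N dog]]] [VP [V waited]]]
The smallest constituent containing 'every eager clever dog waited' is the S spanning 'no dog or every eager clever dog waited'; no single node in the tree dominates exactly the given words.

No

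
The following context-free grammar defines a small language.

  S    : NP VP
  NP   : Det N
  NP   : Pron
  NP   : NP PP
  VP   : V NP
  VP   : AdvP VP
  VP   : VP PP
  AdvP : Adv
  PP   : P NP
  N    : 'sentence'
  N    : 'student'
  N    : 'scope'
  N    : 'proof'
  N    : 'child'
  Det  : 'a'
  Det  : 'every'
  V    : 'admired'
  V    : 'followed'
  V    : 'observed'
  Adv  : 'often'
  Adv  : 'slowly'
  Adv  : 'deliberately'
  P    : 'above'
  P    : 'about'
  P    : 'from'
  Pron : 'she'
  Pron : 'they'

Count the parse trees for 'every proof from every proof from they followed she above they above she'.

10

Two of the 10 distinct bracketings:
[S [NP [NP [Det every] [N proof]] [PP [P from] [NP [NP [Det every] [N proof]] [PP [P from] [NP [Pron they]]]]]] [VP [V followed] [NP [NP [Pron she]] [PP [P above] [NP [NP [Pron they]] [PP [P above] [NP [Pron she]]]]]]]]
[S [NP [NP [Det every] [N proof]] [PP [P from] [NP [NP [Det every] [N proof]] [PP [P from] [NP [Pron they]]]]]] [VP [V followed] [NP [NP [NP [Pron she]] [PP [P above] [NP [Pron they]]]] [PP [P above] [NP [Pron she]]]]]]
The trees differ in how a recursive rule is bracketed over the same span.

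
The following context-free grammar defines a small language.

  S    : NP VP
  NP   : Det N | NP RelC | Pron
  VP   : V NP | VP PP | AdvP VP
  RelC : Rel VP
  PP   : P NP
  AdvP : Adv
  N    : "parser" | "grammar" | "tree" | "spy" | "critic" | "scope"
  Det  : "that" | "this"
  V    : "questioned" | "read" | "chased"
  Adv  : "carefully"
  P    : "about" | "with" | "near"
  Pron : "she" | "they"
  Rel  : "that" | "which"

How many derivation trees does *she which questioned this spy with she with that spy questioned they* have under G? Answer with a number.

1

[S [NP [NP [Pron she]] [RelC [Rel which] [VP [VP [VP [V questioned] [NP [Det this] [N spy]]] [PP [P with] [NP [Pron she]]]] [PP [P with] [NP [Det that] [N spy]]]]]] [VP [V questioned] [NP [Pron they]]]]
No rule offers an alternative attachment or grouping for any span, so this is the only derivation.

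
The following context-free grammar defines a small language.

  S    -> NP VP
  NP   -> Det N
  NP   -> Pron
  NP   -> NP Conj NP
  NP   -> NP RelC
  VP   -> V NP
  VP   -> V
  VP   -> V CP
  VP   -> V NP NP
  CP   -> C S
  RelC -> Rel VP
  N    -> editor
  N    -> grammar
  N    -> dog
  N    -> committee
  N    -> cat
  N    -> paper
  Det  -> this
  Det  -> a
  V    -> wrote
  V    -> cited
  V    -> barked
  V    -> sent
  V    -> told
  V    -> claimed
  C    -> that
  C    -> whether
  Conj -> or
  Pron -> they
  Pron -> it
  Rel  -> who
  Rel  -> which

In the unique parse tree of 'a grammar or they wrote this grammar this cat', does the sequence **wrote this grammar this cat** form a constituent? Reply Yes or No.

[S [NP [NP [Det a] [N grammar]] [Conj or] [NP [Pron they]]] [VP [V wrote] [NP [Det this] [N grammar]] [NP [Det this] [N cat]]]]
The words 'wrote this grammar this cat' are exhaustively dominated by a single VP node (built by VP → V NP NP), so they form a constituent.

Yes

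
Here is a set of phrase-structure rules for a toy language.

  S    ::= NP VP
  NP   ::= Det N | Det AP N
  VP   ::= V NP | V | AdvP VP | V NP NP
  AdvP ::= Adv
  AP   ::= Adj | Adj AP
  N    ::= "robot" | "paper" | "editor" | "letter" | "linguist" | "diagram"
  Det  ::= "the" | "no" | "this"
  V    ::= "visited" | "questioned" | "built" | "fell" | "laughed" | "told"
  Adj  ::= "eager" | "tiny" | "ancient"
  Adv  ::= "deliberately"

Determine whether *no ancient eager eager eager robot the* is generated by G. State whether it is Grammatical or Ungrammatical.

Ungrammatical

For S → NP VP, the only prefix that parses as NP is 'no ancient eager eager eager robot', but the remainder 'the' is not a VP under these rules.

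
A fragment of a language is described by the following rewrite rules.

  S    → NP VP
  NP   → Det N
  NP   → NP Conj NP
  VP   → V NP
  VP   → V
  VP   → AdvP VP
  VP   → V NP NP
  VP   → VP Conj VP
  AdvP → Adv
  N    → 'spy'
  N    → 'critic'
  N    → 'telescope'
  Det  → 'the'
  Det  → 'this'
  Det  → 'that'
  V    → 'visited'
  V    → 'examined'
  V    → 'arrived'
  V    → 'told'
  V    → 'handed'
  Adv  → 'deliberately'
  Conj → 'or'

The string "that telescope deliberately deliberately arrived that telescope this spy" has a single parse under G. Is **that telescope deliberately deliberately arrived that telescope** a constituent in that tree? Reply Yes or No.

No

[S [NP [Det that] [N telescope]] [VP [AdvP [Adv deliberately]] [VP [AdvP [Adv deliberately]] [VP [V arrived] [NP [Det that] [N telescope]] [NP [Det this] [N spy]]]]]]
The smallest constituent containing 'that telescope deliberately deliberately arrived that telescope' is the S spanning 'that telescope deliberately deliberately arrived that telescope this spy'; no single node in the tree dominates exactly the given words.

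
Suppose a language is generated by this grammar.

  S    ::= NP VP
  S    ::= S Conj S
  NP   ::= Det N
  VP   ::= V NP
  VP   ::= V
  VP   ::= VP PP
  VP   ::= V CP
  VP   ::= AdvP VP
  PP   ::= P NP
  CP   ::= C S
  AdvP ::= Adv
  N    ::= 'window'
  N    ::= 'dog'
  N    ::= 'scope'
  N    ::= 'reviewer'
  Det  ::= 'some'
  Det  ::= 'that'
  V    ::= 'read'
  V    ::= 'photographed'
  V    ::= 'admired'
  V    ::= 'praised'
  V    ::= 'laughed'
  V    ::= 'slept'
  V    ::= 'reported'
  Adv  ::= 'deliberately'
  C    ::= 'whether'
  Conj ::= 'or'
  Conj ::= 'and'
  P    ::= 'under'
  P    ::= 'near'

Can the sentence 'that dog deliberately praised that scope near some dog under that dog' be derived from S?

Grammatical

S
  NP
    Det: that
    N: dog
  VP
    VP
      VP
        AdvP
          Adv: deliberately
        VP
          V: praised
          NP
            Det: that
            N: scope
      PP
        P: near
        NP
          Det: some
          N: dog
    PP
      P: under
      NP
        Det: that
        N: dog
Each bracket corresponds to one application of a listed rule, so the string is derivable from S.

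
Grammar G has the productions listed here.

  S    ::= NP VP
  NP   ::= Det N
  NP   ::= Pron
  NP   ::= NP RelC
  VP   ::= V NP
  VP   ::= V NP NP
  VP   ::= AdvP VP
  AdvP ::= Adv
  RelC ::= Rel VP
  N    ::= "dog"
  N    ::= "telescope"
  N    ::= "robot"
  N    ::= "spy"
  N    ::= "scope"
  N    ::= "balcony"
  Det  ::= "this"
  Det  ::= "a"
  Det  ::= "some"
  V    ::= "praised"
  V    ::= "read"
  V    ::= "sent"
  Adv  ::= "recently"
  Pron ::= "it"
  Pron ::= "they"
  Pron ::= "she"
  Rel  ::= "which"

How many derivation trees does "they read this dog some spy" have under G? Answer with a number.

1

[S [NP [Pron they]] [VP [V read] [NP [Det this] [N dog]] [NP [Det some] [N spy]]]]
No rule offers an alternative attachment or grouping for any span, so this is the only derivation.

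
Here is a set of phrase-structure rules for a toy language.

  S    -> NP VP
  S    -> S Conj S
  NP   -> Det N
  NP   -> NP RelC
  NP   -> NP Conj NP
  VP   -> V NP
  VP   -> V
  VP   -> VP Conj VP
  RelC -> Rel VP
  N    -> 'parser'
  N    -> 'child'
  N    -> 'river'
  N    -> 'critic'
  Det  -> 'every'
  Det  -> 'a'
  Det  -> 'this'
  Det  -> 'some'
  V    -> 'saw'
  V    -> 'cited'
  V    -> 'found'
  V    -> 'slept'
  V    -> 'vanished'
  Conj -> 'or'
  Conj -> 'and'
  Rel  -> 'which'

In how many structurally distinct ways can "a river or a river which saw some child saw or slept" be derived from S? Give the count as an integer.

The two bracketings:
[S [NP [NP [NP [Det a] [N river]] [Conj or] [NP [Det a] [N river]]] [RelC [Rel which] [VP [V saw] [NP [Det some] [N child]]]]] [VP [VP [V saw]] [Conj or] [VP [V slept]]]]
[S [NP [NP [Det a] [N river]] [Conj or] [NP [NP [Det a] [N river]] [RelC [Rel which] [VP [V saw] [NP [Det some] [N child]]]]]] [VP [VP [V saw]] [Conj or] [VP [V slept]]]]
The trees differ in how a recursive rule is bracketed over the same span.

2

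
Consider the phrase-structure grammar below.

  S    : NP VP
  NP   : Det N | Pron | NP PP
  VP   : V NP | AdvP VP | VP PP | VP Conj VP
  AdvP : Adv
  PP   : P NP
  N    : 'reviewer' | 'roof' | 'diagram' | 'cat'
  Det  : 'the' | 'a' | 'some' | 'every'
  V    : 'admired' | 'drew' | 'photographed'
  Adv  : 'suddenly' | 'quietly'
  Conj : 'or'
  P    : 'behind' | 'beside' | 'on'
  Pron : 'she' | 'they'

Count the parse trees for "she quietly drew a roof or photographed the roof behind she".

7

Two of the 7 distinct bracketings:
[S [NP [Pron she]] [VP [AdvP [Adv quietly]] [VP [VP [VP [V drew] [NP [Det a] [N roof]]] [Conj or] [VP [V photographed] [NP [Det the] [N roof]]]] [PP [P behind] [NP [Pron she]]]]]]
[S [NP [Pron she]] [VP [AdvP [Adv quietly]] [VP [VP [V drew] [NP [Det a] [N roof]]] [Conj or] [VP [V photographed] [NP [NP [Det the] [N roof]] [PP [P behind] [NP [Pron she]]]]]]]]
The difference turns on whether NP → NP PP is used at the relevant span, versus an alternative expansion of NP.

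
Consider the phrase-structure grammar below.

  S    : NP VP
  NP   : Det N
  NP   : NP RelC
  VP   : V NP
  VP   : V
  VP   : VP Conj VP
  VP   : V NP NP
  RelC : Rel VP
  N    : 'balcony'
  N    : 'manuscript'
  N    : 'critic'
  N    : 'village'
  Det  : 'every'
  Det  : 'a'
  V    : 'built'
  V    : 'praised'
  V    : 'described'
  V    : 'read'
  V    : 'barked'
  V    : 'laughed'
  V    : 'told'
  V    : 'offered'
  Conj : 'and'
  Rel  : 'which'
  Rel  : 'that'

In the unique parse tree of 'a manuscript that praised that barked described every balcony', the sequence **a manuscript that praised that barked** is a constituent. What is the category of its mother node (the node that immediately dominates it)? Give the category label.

S
  NP
    NP
      NP
        Det: a
        N: manuscript
      RelC
        Rel: that
        VP
          V: praised
    RelC
      Rel: that
      VP
        V: barked
  VP
    V: described
    NP
      Det: every
      N: balcony
The span 'a manuscript that praised that barked' is the NP node built by NP → NP RelC.
Its mother is the S built by S → NP VP.

S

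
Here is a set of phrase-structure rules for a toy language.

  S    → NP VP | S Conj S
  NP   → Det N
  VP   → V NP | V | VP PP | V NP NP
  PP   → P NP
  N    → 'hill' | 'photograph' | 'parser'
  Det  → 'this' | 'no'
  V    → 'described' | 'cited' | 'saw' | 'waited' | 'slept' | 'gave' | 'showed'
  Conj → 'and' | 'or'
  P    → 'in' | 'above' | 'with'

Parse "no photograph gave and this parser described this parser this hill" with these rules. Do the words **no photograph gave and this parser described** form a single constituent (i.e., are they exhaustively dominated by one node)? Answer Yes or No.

[S [S [NP [Det no] [N photograph]] [VP [V gave]]] [Conj and] [S [NP [Det this] [N parser]] [VP [V described] [NP [Det this] [N parser]] [NP [Det this] [N hill]]]]]
The smallest constituent containing 'no photograph gave and this parser described' is the S spanning 'no photograph gave and this parser described this parser this hill'; no single node in the tree dominates exactly the given words.

No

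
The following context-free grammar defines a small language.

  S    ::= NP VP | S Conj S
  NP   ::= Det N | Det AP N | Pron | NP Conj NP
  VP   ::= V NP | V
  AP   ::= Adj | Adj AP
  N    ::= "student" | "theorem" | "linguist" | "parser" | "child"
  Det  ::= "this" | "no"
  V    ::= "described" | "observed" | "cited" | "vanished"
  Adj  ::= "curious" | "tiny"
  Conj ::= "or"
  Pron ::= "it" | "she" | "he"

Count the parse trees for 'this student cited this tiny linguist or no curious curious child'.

1

[S [NP [Det this] [N student]] [VP [V cited] [NP [NP [Det this] [AP [Adj tiny]] [N linguist]] [Conj or] [NP [Det no] [AP [Adj curious] [AP [Adj curious]]] [N child]]]]]
No rule offers an alternative attachment or grouping for any span, so this is the only derivation.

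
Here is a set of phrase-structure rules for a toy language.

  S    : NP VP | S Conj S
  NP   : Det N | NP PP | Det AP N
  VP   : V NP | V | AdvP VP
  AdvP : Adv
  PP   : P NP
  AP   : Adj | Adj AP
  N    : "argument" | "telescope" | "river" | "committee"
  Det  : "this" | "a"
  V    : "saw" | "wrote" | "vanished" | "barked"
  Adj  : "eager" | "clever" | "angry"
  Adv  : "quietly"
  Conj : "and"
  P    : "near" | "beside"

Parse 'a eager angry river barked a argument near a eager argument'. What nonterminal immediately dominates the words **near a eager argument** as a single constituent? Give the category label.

[S [NP [Det a] [AP [Adj eager] [AP [Adj angry]]] [N river]] [VP [V barked] [NP [NP [Det a] [N argument]] [PP [P near] [NP [Det a] [AP [Adj eager]] [N argument]]]]]]
The span 'near a eager argument' is the PP node built by PP → P NP.

PP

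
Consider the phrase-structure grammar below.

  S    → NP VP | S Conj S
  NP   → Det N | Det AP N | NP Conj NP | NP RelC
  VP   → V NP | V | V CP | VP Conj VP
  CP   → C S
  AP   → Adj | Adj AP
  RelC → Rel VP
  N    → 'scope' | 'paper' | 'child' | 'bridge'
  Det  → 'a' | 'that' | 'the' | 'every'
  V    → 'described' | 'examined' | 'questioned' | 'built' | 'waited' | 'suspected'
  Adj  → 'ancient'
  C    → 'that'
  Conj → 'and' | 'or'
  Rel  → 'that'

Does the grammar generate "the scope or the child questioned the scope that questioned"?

S
  NP
    NP
      Det: the
      N: scope
    Conj: or
    NP
      Det: the
      N: child
  VP
    V: questioned
    NP
      NP
        Det: the
        N: scope
      RelC
        Rel: that
        VP
          V: questioned
The bracketing above is licensed at every node by one of the given productions, with S at the root.

Grammatical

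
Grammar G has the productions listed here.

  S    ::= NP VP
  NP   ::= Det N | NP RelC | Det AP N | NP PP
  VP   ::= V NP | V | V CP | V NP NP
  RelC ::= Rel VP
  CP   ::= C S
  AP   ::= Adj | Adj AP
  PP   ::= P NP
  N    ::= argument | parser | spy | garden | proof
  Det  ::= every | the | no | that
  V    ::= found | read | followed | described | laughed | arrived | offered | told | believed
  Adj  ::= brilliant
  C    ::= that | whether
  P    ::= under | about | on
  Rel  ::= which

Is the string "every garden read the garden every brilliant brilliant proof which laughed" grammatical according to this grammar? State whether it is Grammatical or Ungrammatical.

[S [NP [Det every] [N garden]] [VP [V read] [NP [Det the] [N garden]] [NP [NP [Det every] [AP [Adj brilliant] [AP [Adj brilliant]]] [N proof]] [RelC [Rel which] [VP [V laughed]]]]]]
Each bracket corresponds to one application of a listed rule, so the string is derivable from S.

Grammatical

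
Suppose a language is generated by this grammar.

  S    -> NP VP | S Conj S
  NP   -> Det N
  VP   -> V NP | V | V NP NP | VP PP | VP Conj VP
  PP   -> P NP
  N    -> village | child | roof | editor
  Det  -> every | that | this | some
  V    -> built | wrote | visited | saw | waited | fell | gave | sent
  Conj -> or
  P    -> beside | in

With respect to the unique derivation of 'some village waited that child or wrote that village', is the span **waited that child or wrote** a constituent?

[S [NP [Det some] [N village]] [VP [VP [V waited] [NP [Det that] [N child]]] [Conj or] [VP [V wrote] [NP [Det that] [N village]]]]]
The smallest constituent containing 'waited that child or wrote' is the VP spanning 'waited that child or wrote that village'; no single node in the tree dominates exactly the given words.

No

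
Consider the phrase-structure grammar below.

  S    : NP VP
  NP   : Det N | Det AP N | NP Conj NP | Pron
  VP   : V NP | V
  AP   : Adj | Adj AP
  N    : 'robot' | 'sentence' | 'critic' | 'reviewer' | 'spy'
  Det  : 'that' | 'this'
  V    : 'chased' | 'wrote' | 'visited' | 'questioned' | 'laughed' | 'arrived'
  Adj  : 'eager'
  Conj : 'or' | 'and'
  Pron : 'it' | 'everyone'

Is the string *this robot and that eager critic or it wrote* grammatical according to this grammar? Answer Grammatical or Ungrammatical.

S
  NP
    NP
      Det: this
      N: robot
    Conj: and
    NP
      NP
        Det: that
        AP
          Adj: eager
        N: critic
      Conj: or
      NP
        Pron: it
  VP
    V: wrote
Every word is introduced by a lexical rule and the phrasal rules combine the resulting categories into a single S.

Grammatical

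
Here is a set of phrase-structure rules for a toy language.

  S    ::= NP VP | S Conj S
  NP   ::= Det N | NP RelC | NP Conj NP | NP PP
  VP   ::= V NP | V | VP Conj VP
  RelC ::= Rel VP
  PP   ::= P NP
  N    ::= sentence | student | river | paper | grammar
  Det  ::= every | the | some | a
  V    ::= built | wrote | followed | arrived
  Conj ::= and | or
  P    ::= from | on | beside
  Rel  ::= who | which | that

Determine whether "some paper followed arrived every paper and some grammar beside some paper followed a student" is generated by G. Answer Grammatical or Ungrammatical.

Ungrammatical

For S → NP VP, the only prefix that parses as NP is 'some paper', but the remainder 'followed arrived every paper and some grammar beside some paper followed a student' is not a VP under these rules. The alternative S rule S → S Conj S likewise has no satisfying split.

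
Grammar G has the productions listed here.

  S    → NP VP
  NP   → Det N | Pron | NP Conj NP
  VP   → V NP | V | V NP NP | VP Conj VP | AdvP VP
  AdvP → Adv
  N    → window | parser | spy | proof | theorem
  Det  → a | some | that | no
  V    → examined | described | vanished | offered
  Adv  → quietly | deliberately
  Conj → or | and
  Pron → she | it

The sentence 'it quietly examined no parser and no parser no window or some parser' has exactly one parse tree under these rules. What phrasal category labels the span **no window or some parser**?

[S [NP [Pron it]] [VP [AdvP [Adv quietly]] [VP [V examined] [NP [NP [Det no] [N parser]] [Conj and] [NP [Det no] [N parser]]] [NP [NP [Det no] [N window]] [Conj or] [NP [Det some] [N parser]]]]]]
The span 'no window or some parser' is the NP node built by NP → NP Conj NP.

NP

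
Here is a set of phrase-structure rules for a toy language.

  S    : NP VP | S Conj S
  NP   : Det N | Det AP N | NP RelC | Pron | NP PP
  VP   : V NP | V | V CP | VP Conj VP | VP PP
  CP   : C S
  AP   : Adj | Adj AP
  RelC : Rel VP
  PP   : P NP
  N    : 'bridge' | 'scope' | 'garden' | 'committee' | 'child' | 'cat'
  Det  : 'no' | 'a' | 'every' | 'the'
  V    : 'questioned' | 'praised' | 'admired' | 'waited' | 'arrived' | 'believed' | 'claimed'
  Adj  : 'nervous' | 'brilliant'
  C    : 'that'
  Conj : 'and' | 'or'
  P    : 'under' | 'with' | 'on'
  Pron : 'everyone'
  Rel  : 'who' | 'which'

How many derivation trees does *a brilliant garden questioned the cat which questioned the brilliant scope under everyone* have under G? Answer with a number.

4

Two of the 4 distinct bracketings:
[S [NP [Det a] [AP [Adj brilliant]] [N garden]] [VP [V questioned] [NP [NP [Det the] [N cat]] [RelC [Rel which] [VP [V questioned] [NP [NP [Det the] [AP [Adj brilliant]] [N scope]] [PP [P under] [NP [Pron everyone]]]]]]]]]
[S [NP [Det a] [AP [Adj brilliant]] [N garden]] [VP [V questioned] [NP [NP [Det the] [N cat]] [RelC [Rel which] [VP [VP [V questioned] [NP [Det the] [AP [Adj brilliant]] [N scope]]] [PP [P under] [NP [Pron everyone]]]]]]]]
The difference turns on whether NP → NP PP is used at the relevant span, versus an alternative expansion of NP.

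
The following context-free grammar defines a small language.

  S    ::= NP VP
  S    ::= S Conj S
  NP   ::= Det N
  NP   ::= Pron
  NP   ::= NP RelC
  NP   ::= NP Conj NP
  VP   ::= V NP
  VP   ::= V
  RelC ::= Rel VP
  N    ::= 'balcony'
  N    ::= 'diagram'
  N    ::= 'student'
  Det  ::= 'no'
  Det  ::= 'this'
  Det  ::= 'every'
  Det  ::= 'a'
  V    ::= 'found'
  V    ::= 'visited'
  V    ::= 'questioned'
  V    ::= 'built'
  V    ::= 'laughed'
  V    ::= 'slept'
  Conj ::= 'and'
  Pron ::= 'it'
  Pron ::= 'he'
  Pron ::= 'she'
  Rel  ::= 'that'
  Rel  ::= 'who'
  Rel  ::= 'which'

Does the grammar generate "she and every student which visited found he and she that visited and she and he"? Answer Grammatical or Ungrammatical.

S
  NP
    NP
      NP
        Pron: she
      Conj: and
      NP
        Det: every
        N: student
    RelC
      Rel: which
      VP
        V: visited
  VP
    V: found
    NP
      NP
        Pron: he
      Conj: and
      NP
        NP
          NP
            Pron: she
          RelC
            Rel: that
            VP
              V: visited
        Conj: and
        NP
          NP
            Pron: she
          Conj: and
          NP
            Pron: he
The bracketing above is licensed at every node by one of the given productions, with S at the root.

Grammatical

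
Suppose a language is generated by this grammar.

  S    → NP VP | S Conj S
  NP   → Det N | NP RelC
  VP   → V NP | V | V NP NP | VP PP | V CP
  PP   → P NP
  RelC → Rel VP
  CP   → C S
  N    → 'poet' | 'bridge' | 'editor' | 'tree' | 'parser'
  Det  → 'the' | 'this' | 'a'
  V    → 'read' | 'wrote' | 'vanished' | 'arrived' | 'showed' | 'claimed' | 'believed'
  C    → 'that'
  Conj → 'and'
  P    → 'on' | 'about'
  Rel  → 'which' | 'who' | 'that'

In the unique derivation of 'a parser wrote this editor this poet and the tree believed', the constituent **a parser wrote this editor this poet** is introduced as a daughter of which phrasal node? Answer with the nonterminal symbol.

S

[S [S [NP [Det a] [N parser]] [VP [V wrote] [NP [Det this] [N editor]] [NP [Det this] [N poet]]]] [Conj and] [S [NP [Det the] [N tree]] [VP [V believed]]]]
The span 'a parser wrote this editor this poet' is the S node built by S → NP VP.
Its mother is the S built by S → S Conj S.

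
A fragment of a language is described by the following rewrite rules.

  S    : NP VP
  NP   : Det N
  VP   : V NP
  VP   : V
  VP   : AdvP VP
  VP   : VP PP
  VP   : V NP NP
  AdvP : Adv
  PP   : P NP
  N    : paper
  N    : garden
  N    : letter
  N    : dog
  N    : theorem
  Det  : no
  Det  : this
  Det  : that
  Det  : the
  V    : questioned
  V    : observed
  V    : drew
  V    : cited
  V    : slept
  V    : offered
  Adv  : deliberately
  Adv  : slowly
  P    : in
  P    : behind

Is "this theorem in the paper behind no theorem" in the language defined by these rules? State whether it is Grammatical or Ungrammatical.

For S → NP VP, the only prefix that parses as NP is 'this theorem', but the remainder 'in the paper behind no theorem' is not a VP under these rules.

Ungrammatical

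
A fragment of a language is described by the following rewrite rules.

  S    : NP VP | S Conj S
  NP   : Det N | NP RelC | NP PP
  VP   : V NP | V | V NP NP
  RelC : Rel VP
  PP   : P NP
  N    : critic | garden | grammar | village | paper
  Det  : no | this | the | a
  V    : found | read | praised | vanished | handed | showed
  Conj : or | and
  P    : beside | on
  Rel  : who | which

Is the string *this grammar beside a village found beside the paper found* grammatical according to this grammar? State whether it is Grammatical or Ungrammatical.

Ungrammatical

For S → NP VP, every NP-prefix leaves a non-VP remainder: after 'this grammar' the remainder is not a VP; after 'this grammar beside a village' the remainder is not a VP. The alternative S rule S → S Conj S likewise has no satisfying split.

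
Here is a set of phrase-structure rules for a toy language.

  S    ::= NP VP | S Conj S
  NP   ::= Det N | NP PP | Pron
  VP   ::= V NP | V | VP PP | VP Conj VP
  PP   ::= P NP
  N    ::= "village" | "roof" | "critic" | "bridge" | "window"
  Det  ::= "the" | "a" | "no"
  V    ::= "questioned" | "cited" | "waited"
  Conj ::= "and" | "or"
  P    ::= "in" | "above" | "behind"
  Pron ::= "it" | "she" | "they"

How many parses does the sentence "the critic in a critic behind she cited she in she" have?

4

Two of the 4 distinct bracketings:
[S [NP [NP [Det the] [N critic]] [PP [P in] [NP [NP [Det a] [N critic]] [PP [P behind] [NP [Pron she]]]]]] [VP [V cited] [NP [NP [Pron she]] [PP [P in] [NP [Pron she]]]]]]
[S [NP [NP [Det the] [N critic]] [PP [P in] [NP [NP [Det a] [N critic]] [PP [P behind] [NP [Pron she]]]]]] [VP [VP [V cited] [NP [Pron she]]] [PP [P in] [NP [Pron she]]]]]
The difference turns on whether VP → VP PP is used at the relevant span, versus an alternative expansion of VP.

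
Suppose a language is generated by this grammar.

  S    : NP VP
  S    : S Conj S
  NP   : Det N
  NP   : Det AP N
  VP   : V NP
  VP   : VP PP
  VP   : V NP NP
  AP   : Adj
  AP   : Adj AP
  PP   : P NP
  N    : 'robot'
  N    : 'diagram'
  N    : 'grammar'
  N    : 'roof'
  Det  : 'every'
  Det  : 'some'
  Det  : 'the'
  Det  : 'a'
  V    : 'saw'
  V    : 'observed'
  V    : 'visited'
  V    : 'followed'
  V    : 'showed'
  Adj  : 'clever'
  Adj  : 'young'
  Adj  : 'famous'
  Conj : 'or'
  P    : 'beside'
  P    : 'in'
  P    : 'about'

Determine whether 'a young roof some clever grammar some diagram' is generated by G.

Ungrammatical

For S → NP VP, the only prefix that parses as NP is 'a young roof', but the remainder 'some clever grammar some diagram' is not a VP under these rules. The alternative S rule S → S Conj S likewise has no satisfying split.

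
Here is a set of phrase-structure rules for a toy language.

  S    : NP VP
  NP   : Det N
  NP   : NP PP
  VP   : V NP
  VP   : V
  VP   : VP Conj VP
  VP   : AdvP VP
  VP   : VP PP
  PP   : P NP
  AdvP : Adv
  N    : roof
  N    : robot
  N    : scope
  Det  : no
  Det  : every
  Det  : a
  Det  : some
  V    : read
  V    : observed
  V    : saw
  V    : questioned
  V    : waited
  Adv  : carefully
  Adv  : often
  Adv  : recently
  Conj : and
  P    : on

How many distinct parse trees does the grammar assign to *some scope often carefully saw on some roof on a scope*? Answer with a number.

9

Two of the 9 distinct bracketings:
[S [NP [Det some] [N scope]] [VP [AdvP [Adv often]] [VP [AdvP [Adv carefully]] [VP [VP [V saw]] [PP [P on] [NP [NP [Det some] [N roof]] [PP [P on] [NP [Det a] [N scope]]]]]]]]]
[S [NP [Det some] [N scope]] [VP [AdvP [Adv often]] [VP [AdvP [Adv carefully]] [VP [VP [VP [V saw]] [PP [P on] [NP [Det some] [N roof]]]] [PP [P on] [NP [Det a] [N scope]]]]]]]
The difference turns on whether NP → NP PP is used at the relevant span, versus an alternative expansion of NP.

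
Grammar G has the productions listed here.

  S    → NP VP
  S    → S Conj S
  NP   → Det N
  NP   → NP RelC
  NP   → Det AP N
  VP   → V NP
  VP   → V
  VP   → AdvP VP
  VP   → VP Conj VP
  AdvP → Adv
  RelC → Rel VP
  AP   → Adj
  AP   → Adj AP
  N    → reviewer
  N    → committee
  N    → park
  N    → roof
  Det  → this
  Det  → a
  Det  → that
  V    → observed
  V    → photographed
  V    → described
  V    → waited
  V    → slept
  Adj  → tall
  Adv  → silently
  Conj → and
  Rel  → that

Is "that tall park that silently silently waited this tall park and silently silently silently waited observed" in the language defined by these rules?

Grammatical

[S [NP [NP [Det that] [AP [Adj tall]] [N park]] [RelC [Rel that] [VP [AdvP [Adv silently]] [VP [AdvP [Adv silently]] [VP [VP [V waited] [NP [Det this] [AP [Adj tall]] [N park]]] [Conj and] [VP [AdvP [Adv silently]] [VP [AdvP [Adv silently]] [VP [AdvP [Adv silently]] [VP [V waited]]]]]]]]]] [VP [V observed]]]
Every word is introduced by a lexical rule and the phrasal rules combine the resulting categories into a single S.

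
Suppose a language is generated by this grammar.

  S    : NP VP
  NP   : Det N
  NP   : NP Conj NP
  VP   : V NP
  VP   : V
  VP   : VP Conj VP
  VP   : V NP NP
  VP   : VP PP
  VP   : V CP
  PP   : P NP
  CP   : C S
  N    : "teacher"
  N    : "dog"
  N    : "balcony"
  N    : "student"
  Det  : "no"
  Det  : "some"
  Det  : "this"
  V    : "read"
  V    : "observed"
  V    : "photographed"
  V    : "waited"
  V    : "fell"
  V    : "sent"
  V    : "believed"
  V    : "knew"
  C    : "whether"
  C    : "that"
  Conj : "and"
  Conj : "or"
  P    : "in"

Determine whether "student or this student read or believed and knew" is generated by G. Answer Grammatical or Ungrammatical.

For S → NP VP, no prefix of the string parses as an NP.

Ungrammatical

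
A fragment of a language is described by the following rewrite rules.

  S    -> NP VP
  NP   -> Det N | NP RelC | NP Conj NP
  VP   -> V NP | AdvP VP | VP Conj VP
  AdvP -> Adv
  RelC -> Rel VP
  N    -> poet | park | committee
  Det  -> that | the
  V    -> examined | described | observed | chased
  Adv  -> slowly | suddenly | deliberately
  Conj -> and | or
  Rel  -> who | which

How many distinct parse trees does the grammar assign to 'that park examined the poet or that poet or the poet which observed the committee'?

Two of the 5 distinct bracketings:
[S [NP [Det that] [N park]] [VP [V examined] [NP [NP [NP [Det the] [N poet]] [Conj or] [NP [NP [Det that] [N poet]] [Conj or] [NP [Det the] [N poet]]]] [RelC [Rel which] [VP [V observed] [NP [Det the] [N committee]]]]]]]
[S [NP [Det that] [N park]] [VP [V examined] [NP [NP [NP [NP [Det the] [N poet]] [Conj or] [NP [Det that] [N poet]]] [Conj or] [NP [Det the] [N poet]]] [RelC [Rel which] [VP [V observed] [NP [Det the] [N committee]]]]]]]
The trees differ in how a recursive rule is bracketed over the same span.

5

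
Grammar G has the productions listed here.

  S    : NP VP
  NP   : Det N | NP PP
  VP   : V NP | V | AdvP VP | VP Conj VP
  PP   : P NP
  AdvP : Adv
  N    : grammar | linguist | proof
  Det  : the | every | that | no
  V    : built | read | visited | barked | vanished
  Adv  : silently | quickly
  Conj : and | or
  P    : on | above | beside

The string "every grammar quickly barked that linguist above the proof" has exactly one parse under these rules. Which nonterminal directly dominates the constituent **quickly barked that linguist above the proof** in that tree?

S
  NP
    Det: every
    N: grammar
  VP
    AdvP
      Adv: quickly
    VP
      V: barked
      NP
        NP
          Det: that
          N: linguist
        PP
          P: above
          NP
            Det: the
            N: proof
The span 'quickly barked that linguist above the proof' is the VP node built by VP → AdvP VP.
Its mother is the S built by S → NP VP.

S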